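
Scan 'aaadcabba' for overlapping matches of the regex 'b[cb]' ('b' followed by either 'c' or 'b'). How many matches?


Pattern: b[cb] means 'b' followed by either 'c' or 'b'.
Scanning 'aaadcabba' position-by-position:
  Pos 0: window 'aa' -> no
  Pos 1: window 'aa' -> no
  Pos 2: window 'ad' -> no
  Pos 3: window 'dc' -> no
  Pos 4: window 'ca' -> no
  Pos 5: window 'ab' -> no
  Pos 6: window 'bb' -> MATCH
  Pos 7: window 'ba' -> no
  Pos 8: window 'a' -> no
Total matches: 1

1


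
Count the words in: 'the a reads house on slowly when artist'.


Counting words by splitting on spaces:
  Word 1: 'the'
  Word 2: 'a'
  Word 3: 'reads'
  Word 4: 'house'
  Word 5: 'on'
  Word 6: 'slowly'
  Word 7: 'when'
  Word 8: 'artist'
Total words: 8

8


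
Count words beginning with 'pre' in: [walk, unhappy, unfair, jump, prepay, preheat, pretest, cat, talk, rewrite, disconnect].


Checking each word for prefix 'pre':
  'walk' -> no (count: 0)
  'unhappy' -> no (count: 0)
  'unfair' -> no (count: 0)
  'jump' -> no (count: 0)
  'prepay' -> YES, starts with 'pre' (count: 1)
  'preheat' -> YES, starts with 'pre' (count: 2)
  'pretest' -> YES, starts with 'pre' (count: 3)
  'cat' -> no (count: 3)
  'talk' -> no (count: 3)
  'rewrite' -> no (count: 3)
  'disconnect' -> no (count: 3)
Total with prefix 'pre': 3

3


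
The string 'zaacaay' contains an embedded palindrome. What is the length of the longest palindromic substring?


Scanning 'zaacaay' for palindromic substrings.
Substring at positions 1-5: 'aacaa'.
Check: reverse('aacaa') = 'aacaa' -> palindrome confirmed.
Neighbouring characters ('z' / 'y') break symmetry, so it cannot extend further.
No longer palindromic substring exists; longest length = 5

5


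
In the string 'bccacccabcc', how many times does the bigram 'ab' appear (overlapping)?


Scanning 'bccacccabcc' for bigram 'ab':
  Position 0: 'bc' -> no
  Position 1: 'cc' -> no
  Position 2: 'ca' -> no
  Position 3: 'ac' -> no
  Position 4: 'cc' -> no
  Position 5: 'cc' -> no
  Position 6: 'ca' -> no
  Position 7: 'ab' -> MATCH
  Position 8: 'bc' -> no
  Position 9: 'cc' -> no
Total matches: 1

1


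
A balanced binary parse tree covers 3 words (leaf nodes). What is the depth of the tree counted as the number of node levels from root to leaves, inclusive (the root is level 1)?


In a balanced binary tree with n leaves the deepest leaf is ceil(log2(n)) edges below the root,
so counting node levels inclusive of root and leaves gives ceil(log2(n)) + 1 levels.
log2(3) = 1.5850
ceil(1.5850) = 2
levels = 2 + 1 = 3

3


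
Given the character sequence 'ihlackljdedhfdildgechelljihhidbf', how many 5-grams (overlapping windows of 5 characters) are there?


String 'ihlackljdedhfdildgechelljihhidbf' has length L = 32.
Number of overlapping n-grams = L - n + 1
Substituting: 32 - 5 + 1 = 28

28


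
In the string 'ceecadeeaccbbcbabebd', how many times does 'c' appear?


Scanning 'ceecadeeaccbbcbabebd' for 'c':
  Position 0: 'c' -> MATCH (count: 1)
  Position 3: 'c' -> MATCH (count: 2)
  Position 9: 'c' -> MATCH (count: 3)
  Position 10: 'c' -> MATCH (count: 4)
  Position 13: 'c' -> MATCH (count: 5)
Total occurrences of 'c': 5

5


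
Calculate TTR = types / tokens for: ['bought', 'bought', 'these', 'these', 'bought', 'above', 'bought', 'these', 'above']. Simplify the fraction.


Tokens: 9
Unique types: ('above', 'bought', 'these') = 3
TTR = 3/9
Simplify: divide both by 3 -> 1/3
TTR = 1/3

1/3


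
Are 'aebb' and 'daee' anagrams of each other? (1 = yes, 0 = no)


Sort characters of 'aebb': 'abbe'
Sort characters of 'daee': 'adee'
Sorted forms differ -> they are NOT anagrams
Result: 0

0


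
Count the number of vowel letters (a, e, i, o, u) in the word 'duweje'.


Scanning each character of 'duweje':
  Position 1: 'd' -> consonant (running count: 0)
  Position 2: 'u' -> vowel (running count: 1)
  Position 3: 'w' -> consonant (running count: 1)
  Position 4: 'e' -> vowel (running count: 2)
  Position 5: 'j' -> consonant (running count: 2)
  Position 6: 'e' -> vowel (running count: 3)
Total vowels: 3

3


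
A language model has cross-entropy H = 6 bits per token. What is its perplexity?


Perplexity formula: PP = 2^H
H = 6
PP = 2^6
Steps: 2^1 = 2, 2^2 = 4, 2^3 = 8, 2^4 = 16, 2^5 = 32, 2^6 = 64
PP = 64

64


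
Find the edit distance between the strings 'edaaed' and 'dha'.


Building DP table for s1='edaaed' (len 6) and s2='dha' (len 3):
       d  h  a
    0  1  2  3
  e 1  1  2  3
  d 2  1  2  3
  a 3  2  2  2
  a 4  3  3  2
  e 5  4  4  3
  d 6  5  5  4
Edit distance = dp[6][3] = 4

4


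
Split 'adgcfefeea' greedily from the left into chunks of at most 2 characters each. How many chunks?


'adgcfefeea' has 10 characters.
Chunking with max size 2:
  Chunk 1: 'ad' (positions 0-1)
  Chunk 2: 'gc' (positions 2-3)
  Chunk 3: 'fe' (positions 4-5)
  Chunk 4: 'fe' (positions 6-7)
  Chunk 5: 'ea' (positions 8-9)
Total chunks: ceil(10 / 2) = 5

5


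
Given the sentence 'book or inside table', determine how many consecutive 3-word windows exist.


Word trigrams from [4] words:
  Trigram 1: (book or inside)
  Trigram 2: (or inside table)
Total word trigrams: 4 - 2 = 2

2


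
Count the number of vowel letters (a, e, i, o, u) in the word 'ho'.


Scanning each character of 'ho':
  Position 1: 'h' -> consonant (running count: 0)
  Position 2: 'o' -> vowel (running count: 1)
Total vowels: 1

1


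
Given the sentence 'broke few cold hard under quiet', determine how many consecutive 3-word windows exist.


Word trigrams from [6] words:
  Trigram 1: (broke few cold)
  Trigram 2: (few cold hard)
  Trigram 3: (cold hard under)
  Trigram 4: (hard under quiet)
Total word trigrams: 6 - 2 = 4

4


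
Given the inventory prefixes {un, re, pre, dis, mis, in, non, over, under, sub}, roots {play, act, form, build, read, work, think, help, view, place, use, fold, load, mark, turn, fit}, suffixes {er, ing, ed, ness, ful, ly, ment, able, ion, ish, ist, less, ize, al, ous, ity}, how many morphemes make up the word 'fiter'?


Segmenting 'fiter' against the inventory:
  'fit' -> root (morpheme 1)
  'er' -> suffix (morpheme 2)
Total morphemes: 2

2


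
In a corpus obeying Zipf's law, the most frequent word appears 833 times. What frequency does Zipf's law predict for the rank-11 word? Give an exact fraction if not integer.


Zipf's law: freq(rank) = f1 / rank
f1 = 833, rank = 11
freq = 833 / 11
GCD(833, 11) = 1
Simplified: 833/11

833/11


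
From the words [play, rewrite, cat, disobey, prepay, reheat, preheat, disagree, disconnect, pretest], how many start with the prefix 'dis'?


Checking each word for prefix 'dis':
  'play' -> no (count: 0)
  'rewrite' -> no (count: 0)
  'cat' -> no (count: 0)
  'disobey' -> YES, starts with 'dis' (count: 1)
  'prepay' -> no (count: 1)
  'reheat' -> no (count: 1)
  'preheat' -> no (count: 1)
  'disagree' -> YES, starts with 'dis' (count: 2)
  'disconnect' -> YES, starts with 'dis' (count: 3)
  'pretest' -> no (count: 3)
Total with prefix 'dis': 3

3


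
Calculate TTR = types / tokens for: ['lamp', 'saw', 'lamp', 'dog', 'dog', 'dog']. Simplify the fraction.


Tokens: 6
Unique types: ('dog', 'lamp', 'saw') = 3
TTR = 3/6
Simplify: divide both by 3 -> 1/2
TTR = 1/2

1/2


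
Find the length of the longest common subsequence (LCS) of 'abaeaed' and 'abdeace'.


DP table for LCS of 'abaeaed' and 'abdeace':
       a  b  d  e  a  c  e
    0  0  0  0  0  0  0  0
  a 0  1  1  1  1  1  1  1
  b 0  1  2  2  2  2  2  2
  a 0  1  2  2  2  3  3  3
  e 0  1  2  2  3  3  3  4
  a 0  1  2  2  3  4  4  4
  e 0  1  2  2  3  4  4  5
  d 0  1  2  3  3  4  4  5
LCS: 'abeae'
LCS length = 5

5


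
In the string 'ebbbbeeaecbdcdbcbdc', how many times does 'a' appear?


Scanning 'ebbbbeeaecbdcdbcbdc' for 'a':
  Position 7: 'a' -> MATCH (count: 1)
Total occurrences of 'a': 1

1


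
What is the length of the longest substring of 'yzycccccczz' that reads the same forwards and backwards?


Scanning 'yzycccccczz' for palindromic substrings.
Substring at positions 3-8: 'cccccc'.
Check: reverse('cccccc') = 'cccccc' -> palindrome confirmed.
Neighbouring characters ('y' / 'z') break symmetry, so it cannot extend further.
No longer palindromic substring exists; longest length = 6

6


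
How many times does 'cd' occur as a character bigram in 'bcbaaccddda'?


Scanning 'bcbaaccddda' for bigram 'cd':
  Position 0: 'bc' -> no
  Position 1: 'cb' -> no
  Position 2: 'ba' -> no
  Position 3: 'aa' -> no
  Position 4: 'ac' -> no
  Position 5: 'cc' -> no
  Position 6: 'cd' -> MATCH
  Position 7: 'dd' -> no
  Position 8: 'dd' -> no
  Position 9: 'da' -> no
Total matches: 1

1


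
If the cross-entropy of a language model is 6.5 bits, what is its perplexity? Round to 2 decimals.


Perplexity formula: PP = 2^H
H = 6.5
PP = 2^6.5
Decompose: 2^6.5 = 2^6 * 2^0.5 = 2^6 * sqrt(2)
2^6 = 64, sqrt(2) ~ 1.4142136
PP ~ 64 * 1.4142136 = 90.5096704
Rounded to 2 decimals: 90.51

90.51


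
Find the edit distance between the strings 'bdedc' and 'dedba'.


Building DP table for s1='bdedc' (len 5) and s2='dedba' (len 5):
       d  e  d  b  a
    0  1  2  3  4  5
  b 1  1  2  3  3  4
  d 2  1  2  2  3  4
  e 3  2  1  2  3  4
  d 4  3  2  1  2  3
  c 5  4  3  2  2  3
Edit distance = dp[5][5] = 3

3


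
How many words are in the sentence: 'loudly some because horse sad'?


Counting words by splitting on spaces:
  Word 1: 'loudly'
  Word 2: 'some'
  Word 3: 'because'
  Word 4: 'horse'
  Word 5: 'sad'
Total words: 5

5


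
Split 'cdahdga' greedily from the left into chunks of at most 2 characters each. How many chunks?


'cdahdga' has 7 characters.
Chunking with max size 2:
  Chunk 1: 'cd' (positions 0-1)
  Chunk 2: 'ah' (positions 2-3)
  Chunk 3: 'dg' (positions 4-5)
  Chunk 4: 'a' (positions 6-6)
Total chunks: ceil(7 / 2) = 4

4


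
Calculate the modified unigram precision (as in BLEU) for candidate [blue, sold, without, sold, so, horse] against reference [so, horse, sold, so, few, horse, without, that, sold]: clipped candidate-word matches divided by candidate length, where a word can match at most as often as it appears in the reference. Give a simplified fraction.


Reference word counts: {'few': 1, 'horse': 2, 'so': 2, 'sold': 2, 'that': 1, 'without': 1}
Checking each candidate word (with clipping):
  'blue' -> not in reference -> no match (matches: 0)
  'sold' -> in reference (ref count 2, used 1/2) -> match (matches: 1)
  'without' -> in reference (ref count 1, used 1/1) -> match (matches: 2)
  'sold' -> in reference (ref count 2, used 2/2) -> match (matches: 3)
  'so' -> in reference (ref count 2, used 1/2) -> match (matches: 4)
  'horse' -> in reference (ref count 2, used 1/2) -> match (matches: 5)
Clipped matches: 5, Candidate length: 6
Precision = 5/6

5/6


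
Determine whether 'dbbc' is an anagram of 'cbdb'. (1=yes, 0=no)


Sort characters of 'dbbc': 'bbcd'
Sort characters of 'cbdb': 'bbcd'
Sorted forms match -> they ARE anagrams
Result: 1

1


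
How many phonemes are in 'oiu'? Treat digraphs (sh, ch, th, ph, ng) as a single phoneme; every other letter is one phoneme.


Parsing 'oiu' greedily, digraphs first:
  'o' -> vowel phoneme (phonemes so far: 1)
  'i' -> vowel phoneme (phonemes so far: 2)
  'u' -> vowel phoneme (phonemes so far: 3)
Total phonemes: 3

3


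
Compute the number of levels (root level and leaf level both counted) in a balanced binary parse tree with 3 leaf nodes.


In a balanced binary tree with n leaves the deepest leaf is ceil(log2(n)) edges below the root,
so counting node levels inclusive of root and leaves gives ceil(log2(n)) + 1 levels.
log2(3) = 1.5850
ceil(1.5850) = 2
levels = 2 + 1 = 3

3


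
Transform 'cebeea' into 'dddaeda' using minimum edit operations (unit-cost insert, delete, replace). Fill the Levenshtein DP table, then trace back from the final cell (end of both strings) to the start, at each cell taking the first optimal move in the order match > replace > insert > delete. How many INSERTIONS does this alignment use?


Edit distance = 5. Backtracking from cell (6, 7) with preference match > replace > insert > delete,
then listing the resulting alignment 'cebeea' -> 'dddaeda' left to right:
  Step 1: insert 'd' [insertion #1]
  Step 2: replace c->d
  Step 3: replace e->d
  Step 4: replace b->a
  Step 5: keep 'e'
  Step 6: replace e->d
  Step 7: keep 'a'
Total insertions: 1

1


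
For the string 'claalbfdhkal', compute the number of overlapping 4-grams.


String 'claalbfdhkal' has length L = 12.
Number of overlapping n-grams = L - n + 1
Substituting: 12 - 4 + 1 = 9

9


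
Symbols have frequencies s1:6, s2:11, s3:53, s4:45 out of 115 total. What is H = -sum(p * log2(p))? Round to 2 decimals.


Computing entropy H = -sum(p_i * log2(p_i)):
  s1: p = 6/115 = 0.0522, -p*log2(p) = 0.2223
  s2: p = 11/115 = 0.0957, -p*log2(p) = 0.3239
  s3: p = 53/115 = 0.4609, -p*log2(p) = 0.5151
  s4: p = 45/115 = 0.3913, -p*log2(p) = 0.5297
H = sum of terms = 1.5910
Rounded to 2 decimals: 1.59

1.59


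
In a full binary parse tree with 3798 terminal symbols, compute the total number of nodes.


Leaf nodes (terminals): 3798
Internal nodes = n - 1 = 3798 - 1 = 3797
Total = leaves + internal = 3798 + 3797 = 7595

7595


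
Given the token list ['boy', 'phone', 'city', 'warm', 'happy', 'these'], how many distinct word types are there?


Listing all tokens and tracking unique types:
  Token 1: 'boy' -> NEW (unique so far: 1)
  Token 2: 'phone' -> NEW (unique so far: 2)
  Token 3: 'city' -> NEW (unique so far: 3)
  Token 4: 'warm' -> NEW (unique so far: 4)
  Token 5: 'happy' -> NEW (unique so far: 5)
  Token 6: 'these' -> NEW (unique so far: 6)
Unique types: ('boy', 'city', 'happy', 'phone', 'these', 'warm')
Vocabulary size: 6

6


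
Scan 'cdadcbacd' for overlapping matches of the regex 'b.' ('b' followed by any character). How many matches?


Pattern: b. means 'b' followed by any character.
Scanning 'cdadcbacd' position-by-position:
  Pos 0: window 'cd' -> no
  Pos 1: window 'da' -> no
  Pos 2: window 'ad' -> no
  Pos 3: window 'dc' -> no
  Pos 4: window 'cb' -> no
  Pos 5: window 'ba' -> MATCH
  Pos 6: window 'ac' -> no
  Pos 7: window 'cd' -> no
  Pos 8: window 'd' -> no
Total matches: 1

1


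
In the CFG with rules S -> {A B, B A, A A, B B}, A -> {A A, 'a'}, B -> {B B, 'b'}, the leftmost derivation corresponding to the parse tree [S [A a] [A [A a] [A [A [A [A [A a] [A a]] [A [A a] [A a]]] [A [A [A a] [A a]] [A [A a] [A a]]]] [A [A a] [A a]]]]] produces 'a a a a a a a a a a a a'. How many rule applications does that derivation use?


Every bracketed nonterminal node [X ...] in the tree is produced by exactly one rule application.
Reading the tree off as a leftmost derivation:
  Step 1: S  =>  A A   (applied S -> A A)
  Step 2: A A  =>  a A   (applied A -> a)
  Step 3: a A  =>  a A A   (applied A -> A A)
  Step 4: a A A  =>  a a A   (applied A -> a)
  Step 5: a a A  =>  a a A A   (applied A -> A A)
  Step 6: a a A A  =>  a a A A A   (applied A -> A A)
  Step 7: a a A A A  =>  a a A A A A   (applied A -> A A)
  Step 8: a a A A A A  =>  a a A A A A A   (applied A -> A A)
  Step 9: a a A A A A A  =>  a a a A A A A   (applied A -> a)
  Step 10: a a a A A A A  =>  a a a a A A A   (applied A -> a)
  Step 11: a a a a A A A  =>  a a a a A A A A   (applied A -> A A)
  Step 12: a a a a A A A A  =>  a a a a a A A A   (applied A -> a)
  Step 13: a a a a a A A A  =>  a a a a a a A A   (applied A -> a)
  Step 14: a a a a a a A A  =>  a a a a a a A A A   (applied A -> A A)
  Step 15: a a a a a a A A A  =>  a a a a a a A A A A   (applied A -> A A)
  Step 16: a a a a a a A A A A  =>  a a a a a a a A A A   (applied A -> a)
  Step 17: a a a a a a a A A A  =>  a a a a a a a a A A   (applied A -> a)
  Step 18: a a a a a a a a A A  =>  a a a a a a a a A A A   (applied A -> A A)
  Step 19: a a a a a a a a A A A  =>  a a a a a a a a a A A   (applied A -> a)
  Step 20: a a a a a a a a a A A  =>  a a a a a a a a a a A   (applied A -> a)
  Step 21: a a a a a a a a a a A  =>  a a a a a a a a a a A A   (applied A -> A A)
  Step 22: a a a a a a a a a a A A  =>  a a a a a a a a a a a A   (applied A -> a)
  Step 23: a a a a a a a a a a a A  =>  a a a a a a a a a a a a   (applied A -> a)
Final yield: a a a a a a a a a a a a
Total rewrite steps: 23

23


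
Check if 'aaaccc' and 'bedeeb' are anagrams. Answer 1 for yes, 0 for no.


Sort characters of 'aaaccc': 'aaaccc'
Sort characters of 'bedeeb': 'bbdeee'
Sorted forms differ -> they are NOT anagrams
Result: 0

0


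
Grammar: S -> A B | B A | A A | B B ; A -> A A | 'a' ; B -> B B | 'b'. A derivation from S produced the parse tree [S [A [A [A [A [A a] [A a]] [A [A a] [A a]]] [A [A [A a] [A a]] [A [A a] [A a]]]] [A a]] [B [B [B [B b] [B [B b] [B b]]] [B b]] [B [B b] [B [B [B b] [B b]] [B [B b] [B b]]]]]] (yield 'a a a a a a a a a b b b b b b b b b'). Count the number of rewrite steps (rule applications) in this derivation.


Every bracketed nonterminal node [X ...] in the tree is produced by exactly one rule application.
Reading the tree off as a leftmost derivation:
  Step 1: S  =>  A B   (applied S -> A B)
  Step 2: A B  =>  A A B   (applied A -> A A)
  Step 3: A A B  =>  A A A B   (applied A -> A A)
  Step 4: A A A B  =>  A A A A B   (applied A -> A A)
  Step 5: A A A A B  =>  A A A A A B   (applied A -> A A)
  Step 6: A A A A A B  =>  a A A A A B   (applied A -> a)
  Step 7: a A A A A B  =>  a a A A A B   (applied A -> a)
  Step 8: a a A A A B  =>  a a A A A A B   (applied A -> A A)
  Step 9: a a A A A A B  =>  a a a A A A B   (applied A -> a)
  Step 10: a a a A A A B  =>  a a a a A A B   (applied A -> a)
  Step 11: a a a a A A B  =>  a a a a A A A B   (applied A -> A A)
  Step 12: a a a a A A A B  =>  a a a a A A A A B   (applied A -> A A)
  Step 13: a a a a A A A A B  =>  a a a a a A A A B   (applied A -> a)
  Step 14: a a a a a A A A B  =>  a a a a a a A A B   (applied A -> a)
  Step 15: a a a a a a A A B  =>  a a a a a a A A A B   (applied A -> A A)
  Step 16: a a a a a a A A A B  =>  a a a a a a a A A B   (applied A -> a)
  Step 17: a a a a a a a A A B  =>  a a a a a a a a A B   (applied A -> a)
  Step 18: a a a a a a a a A B  =>  a a a a a a a a a B   (applied A -> a)
  Step 19: a a a a a a a a a B  =>  a a a a a a a a a B B   (applied B -> B B)
  Step 20: a a a a a a a a a B B  =>  a a a a a a a a a B B B   (applied B -> B B)
  Step 21: a a a a a a a a a B B B  =>  a a a a a a a a a B B B B   (applied B -> B B)
  Step 22: a a a a a a a a a B B B B  =>  a a a a a a a a a b B B B   (applied B -> b)
  Step 23: a a a a a a a a a b B B B  =>  a a a a a a a a a b B B B B   (applied B -> B B)
  Step 24: a a a a a a a a a b B B B B  =>  a a a a a a a a a b b B B B   (applied B -> b)
  Step 25: a a a a a a a a a b b B B B  =>  a a a a a a a a a b b b B B   (applied B -> b)
  Step 26: a a a a a a a a a b b b B B  =>  a a a a a a a a a b b b b B   (applied B -> b)
  Step 27: a a a a a a a a a b b b b B  =>  a a a a a a a a a b b b b B B   (applied B -> B B)
  Step 28: a a a a a a a a a b b b b B B  =>  a a a a a a a a a b b b b b B   (applied B -> b)
  Step 29: a a a a a a a a a b b b b b B  =>  a a a a a a a a a b b b b b B B   (applied B -> B B)
  Step 30: a a a a a a a a a b b b b b B B  =>  a a a a a a a a a b b b b b B B B   (applied B -> B B)
  Step 31: a a a a a a a a a b b b b b B B B  =>  a a a a a a a a a b b b b b b B B   (applied B -> b)
  Step 32: a a a a a a a a a b b b b b b B B  =>  a a a a a a a a a b b b b b b b B   (applied B -> b)
  Step 33: a a a a a a a a a b b b b b b b B  =>  a a a a a a a a a b b b b b b b B B   (applied B -> B B)
  Step 34: a a a a a a a a a b b b b b b b B B  =>  a a a a a a a a a b b b b b b b b B   (applied B -> b)
  Step 35: a a a a a a a a a b b b b b b b b B  =>  a a a a a a a a a b b b b b b b b b   (applied B -> b)
Final yield: a a a a a a a a a b b b b b b b b b
Total rewrite steps: 35

35


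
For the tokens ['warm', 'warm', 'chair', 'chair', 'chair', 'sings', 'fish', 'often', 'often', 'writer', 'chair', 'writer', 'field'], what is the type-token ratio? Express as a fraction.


Tokens: 13
Unique types: ('chair', 'field', 'fish', 'often', 'sings', 'warm', 'writer') = 7
TTR = 7/13
Already in lowest terms.

7/13


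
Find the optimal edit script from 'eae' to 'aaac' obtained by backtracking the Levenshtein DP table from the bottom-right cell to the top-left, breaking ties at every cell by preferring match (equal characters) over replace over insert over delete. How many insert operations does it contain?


Edit distance = 3. Backtracking from cell (3, 4) with preference match > replace > insert > delete,
then listing the resulting alignment 'eae' -> 'aaac' left to right:
  Step 1: insert 'a' [insertion #1]
  Step 2: replace e->a
  Step 3: keep 'a'
  Step 4: replace e->c
Total insertions: 1

1


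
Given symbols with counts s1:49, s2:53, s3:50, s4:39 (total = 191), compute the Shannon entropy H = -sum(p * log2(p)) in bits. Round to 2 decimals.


Computing entropy H = -sum(p_i * log2(p_i)):
  s1: p = 49/191 = 0.2565, -p*log2(p) = 0.5035
  s2: p = 53/191 = 0.2775, -p*log2(p) = 0.5132
  s3: p = 50/191 = 0.2618, -p*log2(p) = 0.5062
  s4: p = 39/191 = 0.2042, -p*log2(p) = 0.4680
H = sum of terms = 1.9909
Rounded to 2 decimals: 1.99

1.99


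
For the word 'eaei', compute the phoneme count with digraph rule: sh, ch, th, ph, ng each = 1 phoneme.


Parsing 'eaei' greedily, digraphs first:
  'e' -> vowel phoneme (phonemes so far: 1)
  'a' -> vowel phoneme (phonemes so far: 2)
  'e' -> vowel phoneme (phonemes so far: 3)
  'i' -> vowel phoneme (phonemes so far: 4)
Total phonemes: 4

4


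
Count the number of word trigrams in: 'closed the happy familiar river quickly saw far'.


Word trigrams from [8] words:
  Trigram 1: (closed the happy)
  Trigram 2: (the happy familiar)
  Trigram 3: (happy familiar river)
  Trigram 4: (familiar river quickly)
  Trigram 5: (river quickly saw)
  Trigram 6: (quickly saw far)
Total word trigrams: 8 - 2 = 6

6


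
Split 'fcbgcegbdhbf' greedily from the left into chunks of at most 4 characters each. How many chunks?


'fcbgcegbdhbf' has 12 characters.
Chunking with max size 4:
  Chunk 1: 'fcbg' (positions 0-3)
  Chunk 2: 'cegb' (positions 4-7)
  Chunk 3: 'dhbf' (positions 8-11)
Total chunks: ceil(12 / 4) = 3

3


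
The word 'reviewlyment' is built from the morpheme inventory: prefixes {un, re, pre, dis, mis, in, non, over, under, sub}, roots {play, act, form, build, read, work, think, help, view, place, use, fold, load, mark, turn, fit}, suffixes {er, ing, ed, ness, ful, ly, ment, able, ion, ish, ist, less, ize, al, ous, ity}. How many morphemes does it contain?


Segmenting 'reviewlyment' against the inventory:
  're' -> prefix (morpheme 1)
  'view' -> root (morpheme 2)
  'ly' -> suffix (morpheme 3)
  'ment' -> suffix (morpheme 4)
Total morphemes: 4

4


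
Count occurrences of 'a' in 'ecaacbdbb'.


Scanning 'ecaacbdbb' for 'a':
  Position 2: 'a' -> MATCH (count: 1)
  Position 3: 'a' -> MATCH (count: 2)
Total occurrences of 'a': 2

2


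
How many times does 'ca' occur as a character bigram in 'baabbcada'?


Scanning 'baabbcada' for bigram 'ca':
  Position 0: 'ba' -> no
  Position 1: 'aa' -> no
  Position 2: 'ab' -> no
  Position 3: 'bb' -> no
  Position 4: 'bc' -> no
  Position 5: 'ca' -> MATCH
  Position 6: 'ad' -> no
  Position 7: 'da' -> no
Total matches: 1

1


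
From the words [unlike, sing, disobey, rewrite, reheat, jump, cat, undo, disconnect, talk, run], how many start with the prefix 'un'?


Checking each word for prefix 'un':
  'unlike' -> YES, starts with 'un' (count: 1)
  'sing' -> no (count: 1)
  'disobey' -> no (count: 1)
  'rewrite' -> no (count: 1)
  'reheat' -> no (count: 1)
  'jump' -> no (count: 1)
  'cat' -> no (count: 1)
  'undo' -> YES, starts with 'un' (count: 2)
  'disconnect' -> no (count: 2)
  'talk' -> no (count: 2)
  'run' -> no (count: 2)
Total with prefix 'un': 2

2


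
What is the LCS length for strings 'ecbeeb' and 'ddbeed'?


DP table for LCS of 'ecbeeb' and 'ddbeed':
       d  d  b  e  e  d
    0  0  0  0  0  0  0
  e 0  0  0  0  1  1  1
  c 0  0  0  0  1  1  1
  b 0  0  0  1  1  1  1
  e 0  0  0  1  2  2  2
  e 0  0  0  1  2  3  3
  b 0  0  0  1  2  3  3
LCS: 'bee'
LCS length = 3

3


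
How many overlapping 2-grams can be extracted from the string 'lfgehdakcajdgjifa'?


String 'lfgehdakcajdgjifa' has length L = 17.
Number of overlapping n-grams = L - n + 1
Substituting: 17 - 2 + 1 = 16

16


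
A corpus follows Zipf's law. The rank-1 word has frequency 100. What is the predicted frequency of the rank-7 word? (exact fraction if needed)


Zipf's law: freq(rank) = f1 / rank
f1 = 100, rank = 7
freq = 100 / 7
GCD(100, 7) = 1
Simplified: 100/7

100/7


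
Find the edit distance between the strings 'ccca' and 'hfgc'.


Building DP table for s1='ccca' (len 4) and s2='hfgc' (len 4):
       h  f  g  c
    0  1  2  3  4
  c 1  1  2  3  3
  c 2  2  2  3  3
  c 3  3  3  3  3
  a 4  4  4  4  4
Edit distance = dp[4][4] = 4

4


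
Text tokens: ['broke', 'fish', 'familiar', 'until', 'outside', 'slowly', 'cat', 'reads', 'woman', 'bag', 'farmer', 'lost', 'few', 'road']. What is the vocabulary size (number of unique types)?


Listing all tokens and tracking unique types:
  Token 1: 'broke' -> NEW (unique so far: 1)
  Token 2: 'fish' -> NEW (unique so far: 2)
  Token 3: 'familiar' -> NEW (unique so far: 3)
  Token 4: 'until' -> NEW (unique so far: 4)
  Token 5: 'outside' -> NEW (unique so far: 5)
  Token 6: 'slowly' -> NEW (unique so far: 6)
  Token 7: 'cat' -> NEW (unique so far: 7)
  Token 8: 'reads' -> NEW (unique so far: 8)
  Token 9: 'woman' -> NEW (unique so far: 9)
  Token 10: 'bag' -> NEW (unique so far: 10)
  Token 11: 'farmer' -> NEW (unique so far: 11)
  Token 12: 'lost' -> NEW (unique so far: 12)
  Token 13: 'few' -> NEW (unique so far: 13)
  Token 14: 'road' -> NEW (unique so far: 14)
Unique types: ('bag', 'broke', 'cat', 'familiar', 'farmer', 'few', 'fish', 'lost', 'outside', 'reads', 'road', 'slowly', 'until', 'woman')
Vocabulary size: 14

14


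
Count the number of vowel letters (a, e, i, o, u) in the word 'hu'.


Scanning each character of 'hu':
  Position 1: 'h' -> consonant (running count: 0)
  Position 2: 'u' -> vowel (running count: 1)
Total vowels: 1

1


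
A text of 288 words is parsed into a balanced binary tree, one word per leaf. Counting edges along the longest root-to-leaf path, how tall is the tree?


In a balanced binary tree with n leaves the deepest leaf is ceil(log2(n)) edges below the root.
log2(288) = 8.1699
ceil(8.1699) = 9
height (edges) = 9

9


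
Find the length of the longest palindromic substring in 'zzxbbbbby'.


Scanning 'zzxbbbbby' for palindromic substrings.
Substring at positions 3-7: 'bbbbb'.
Check: reverse('bbbbb') = 'bbbbb' -> palindrome confirmed.
Neighbouring characters ('x' / 'y') break symmetry, so it cannot extend further.
No longer palindromic substring exists; longest length = 5

5


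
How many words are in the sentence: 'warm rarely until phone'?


Counting words by splitting on spaces:
  Word 1: 'warm'
  Word 2: 'rarely'
  Word 3: 'until'
  Word 4: 'phone'
Total words: 4

4


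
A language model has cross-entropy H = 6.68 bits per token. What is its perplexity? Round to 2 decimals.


Perplexity formula: PP = 2^H
H = 6.68
PP = 2^6.68
Decompose: 2^6.68 = 2^6 * 2^0.68
2^6 = 64, 2^0.68 ~ 1.6021398
PP ~ 64 * 1.6021398 = 102.5369472
Rounded to 2 decimals: 102.54

102.54


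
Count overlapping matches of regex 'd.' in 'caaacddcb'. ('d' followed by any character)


Pattern: d. means 'd' followed by any character.
Scanning 'caaacddcb' position-by-position:
  Pos 0: window 'ca' -> no
  Pos 1: window 'aa' -> no
  Pos 2: window 'aa' -> no
  Pos 3: window 'ac' -> no
  Pos 4: window 'cd' -> no
  Pos 5: window 'dd' -> MATCH
  Pos 6: window 'dc' -> MATCH
  Pos 7: window 'cb' -> no
  Pos 8: window 'b' -> no
Total matches: 2

2


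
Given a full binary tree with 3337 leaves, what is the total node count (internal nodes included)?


Leaf nodes (terminals): 3337
Internal nodes = n - 1 = 3337 - 1 = 3336
Total = leaves + internal = 3337 + 3336 = 6673

6673


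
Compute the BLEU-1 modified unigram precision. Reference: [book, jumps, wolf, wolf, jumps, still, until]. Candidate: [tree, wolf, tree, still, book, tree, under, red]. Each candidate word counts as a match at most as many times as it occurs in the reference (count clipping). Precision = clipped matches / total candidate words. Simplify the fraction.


Reference word counts: {'book': 1, 'jumps': 2, 'still': 1, 'until': 1, 'wolf': 2}
Checking each candidate word (with clipping):
  'tree' -> not in reference -> no match (matches: 0)
  'wolf' -> in reference (ref count 2, used 1/2) -> match (matches: 1)
  'tree' -> not in reference -> no match (matches: 1)
  'still' -> in reference (ref count 1, used 1/1) -> match (matches: 2)
  'book' -> in reference (ref count 1, used 1/1) -> match (matches: 3)
  'tree' -> not in reference -> no match (matches: 3)
  'under' -> not in reference -> no match (matches: 3)
  'red' -> not in reference -> no match (matches: 3)
Clipped matches: 3, Candidate length: 8
Precision = 3/8

3/8


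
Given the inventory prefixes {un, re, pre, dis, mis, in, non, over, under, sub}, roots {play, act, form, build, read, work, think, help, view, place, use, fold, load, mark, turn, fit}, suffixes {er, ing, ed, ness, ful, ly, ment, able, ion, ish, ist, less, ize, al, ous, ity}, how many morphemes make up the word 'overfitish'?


Segmenting 'overfitish' against the inventory:
  'over' -> prefix (morpheme 1)
  'fit' -> root (morpheme 2)
  'ish' -> suffix (morpheme 3)
Total morphemes: 3

3


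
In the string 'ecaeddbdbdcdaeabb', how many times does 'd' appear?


Scanning 'ecaeddbdbdcdaeabb' for 'd':
  Position 4: 'd' -> MATCH (count: 1)
  Position 5: 'd' -> MATCH (count: 2)
  Position 7: 'd' -> MATCH (count: 3)
  Position 9: 'd' -> MATCH (count: 4)
  Position 11: 'd' -> MATCH (count: 5)
Total occurrences of 'd': 5

5


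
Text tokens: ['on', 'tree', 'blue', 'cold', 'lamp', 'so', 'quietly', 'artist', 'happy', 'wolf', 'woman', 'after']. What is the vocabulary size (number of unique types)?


Listing all tokens and tracking unique types:
  Token 1: 'on' -> NEW (unique so far: 1)
  Token 2: 'tree' -> NEW (unique so far: 2)
  Token 3: 'blue' -> NEW (unique so far: 3)
  Token 4: 'cold' -> NEW (unique so far: 4)
  Token 5: 'lamp' -> NEW (unique so far: 5)
  Token 6: 'so' -> NEW (unique so far: 6)
  Token 7: 'quietly' -> NEW (unique so far: 7)
  Token 8: 'artist' -> NEW (unique so far: 8)
  Token 9: 'happy' -> NEW (unique so far: 9)
  Token 10: 'wolf' -> NEW (unique so far: 10)
  Token 11: 'woman' -> NEW (unique so far: 11)
  Token 12: 'after' -> NEW (unique so far: 12)
Unique types: ('after', 'artist', 'blue', 'cold', 'happy', 'lamp', 'on', 'quietly', 'so', 'tree', 'wolf', 'woman')
Vocabulary size: 12

12


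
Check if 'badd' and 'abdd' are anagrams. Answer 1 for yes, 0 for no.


Sort characters of 'badd': 'abdd'
Sort characters of 'abdd': 'abdd'
Sorted forms match -> they ARE anagrams
Result: 1

1


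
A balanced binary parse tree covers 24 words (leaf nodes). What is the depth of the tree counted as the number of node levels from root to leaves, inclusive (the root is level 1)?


In a balanced binary tree with n leaves the deepest leaf is ceil(log2(n)) edges below the root,
so counting node levels inclusive of root and leaves gives ceil(log2(n)) + 1 levels.
log2(24) = 4.5850
ceil(4.5850) = 5
levels = 5 + 1 = 6

6


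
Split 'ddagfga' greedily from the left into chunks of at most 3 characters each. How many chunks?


'ddagfga' has 7 characters.
Chunking with max size 3:
  Chunk 1: 'dda' (positions 0-2)
  Chunk 2: 'gfg' (positions 3-5)
  Chunk 3: 'a' (positions 6-6)
Total chunks: ceil(7 / 3) = 3

3


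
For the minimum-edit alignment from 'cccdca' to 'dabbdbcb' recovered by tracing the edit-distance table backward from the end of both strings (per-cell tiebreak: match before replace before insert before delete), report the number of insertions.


Edit distance = 6. Backtracking from cell (6, 8) with preference match > replace > insert > delete,
then listing the resulting alignment 'cccdca' -> 'dabbdbcb' left to right:
  Step 1: insert 'd' [insertion #1]
  Step 2: replace c->a
  Step 3: replace c->b
  Step 4: replace c->b
  Step 5: keep 'd'
  Step 6: insert 'b' [insertion #2]
  Step 7: keep 'c'
  Step 8: replace a->b
Total insertions: 2

2


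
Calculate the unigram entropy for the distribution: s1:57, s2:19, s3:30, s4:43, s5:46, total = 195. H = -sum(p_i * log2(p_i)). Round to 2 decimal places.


Computing entropy H = -sum(p_i * log2(p_i)):
  s1: p = 57/195 = 0.2923, -p*log2(p) = 0.5187
  s2: p = 19/195 = 0.0974, -p*log2(p) = 0.3273
  s3: p = 30/195 = 0.1538, -p*log2(p) = 0.4155
  s4: p = 43/195 = 0.2205, -p*log2(p) = 0.4810
  s5: p = 46/195 = 0.2359, -p*log2(p) = 0.4916
H = sum of terms = 2.2341
Rounded to 2 decimals: 2.23

2.23


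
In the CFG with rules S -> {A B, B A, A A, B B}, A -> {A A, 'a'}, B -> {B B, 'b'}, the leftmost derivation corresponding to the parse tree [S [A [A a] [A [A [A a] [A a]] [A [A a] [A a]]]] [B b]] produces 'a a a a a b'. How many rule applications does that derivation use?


Every bracketed nonterminal node [X ...] in the tree is produced by exactly one rule application.
Reading the tree off as a leftmost derivation:
  Step 1: S  =>  A B   (applied S -> A B)
  Step 2: A B  =>  A A B   (applied A -> A A)
  Step 3: A A B  =>  a A B   (applied A -> a)
  Step 4: a A B  =>  a A A B   (applied A -> A A)
  Step 5: a A A B  =>  a A A A B   (applied A -> A A)
  Step 6: a A A A B  =>  a a A A B   (applied A -> a)
  Step 7: a a A A B  =>  a a a A B   (applied A -> a)
  Step 8: a a a A B  =>  a a a A A B   (applied A -> A A)
  Step 9: a a a A A B  =>  a a a a A B   (applied A -> a)
  Step 10: a a a a A B  =>  a a a a a B   (applied A -> a)
  Step 11: a a a a a B  =>  a a a a a b   (applied B -> b)
Final yield: a a a a a b
Total rewrite steps: 11

11


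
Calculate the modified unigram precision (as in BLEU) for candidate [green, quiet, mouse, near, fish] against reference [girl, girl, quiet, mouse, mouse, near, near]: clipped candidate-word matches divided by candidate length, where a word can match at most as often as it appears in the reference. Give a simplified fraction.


Reference word counts: {'girl': 2, 'mouse': 2, 'near': 2, 'quiet': 1}
Checking each candidate word (with clipping):
  'green' -> not in reference -> no match (matches: 0)
  'quiet' -> in reference (ref count 1, used 1/1) -> match (matches: 1)
  'mouse' -> in reference (ref count 2, used 1/2) -> match (matches: 2)
  'near' -> in reference (ref count 2, used 1/2) -> match (matches: 3)
  'fish' -> not in reference -> no match (matches: 3)
Clipped matches: 3, Candidate length: 5
Precision = 3/5

3/5


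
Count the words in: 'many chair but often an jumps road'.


Counting words by splitting on spaces:
  Word 1: 'many'
  Word 2: 'chair'
  Word 3: 'but'
  Word 4: 'often'
  Word 5: 'an'
  Word 6: 'jumps'
  Word 7: 'road'
Total words: 7

7


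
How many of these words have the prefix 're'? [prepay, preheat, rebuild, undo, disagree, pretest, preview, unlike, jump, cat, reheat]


Checking each word for prefix 're':
  'prepay' -> no (count: 0)
  'preheat' -> no (count: 0)
  'rebuild' -> YES, starts with 're' (count: 1)
  'undo' -> no (count: 1)
  'disagree' -> no (count: 1)
  'pretest' -> no (count: 1)
  'preview' -> no (count: 1)
  'unlike' -> no (count: 1)
  'jump' -> no (count: 1)
  'cat' -> no (count: 1)
  'reheat' -> YES, starts with 're' (count: 2)
Total with prefix 're': 2

2


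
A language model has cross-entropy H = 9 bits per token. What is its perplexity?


Perplexity formula: PP = 2^H
H = 9
PP = 2^9
PP = 2^9 = 512

512


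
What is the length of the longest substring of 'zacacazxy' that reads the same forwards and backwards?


Scanning 'zacacazxy' for palindromic substrings.
Substring at positions 0-6: 'zacacaz'.
Check: reverse('zacacaz') = 'zacacaz' -> palindrome confirmed.
Neighbouring characters ('-' / 'x') break symmetry, so it cannot extend further.
No longer palindromic substring exists; longest length = 7

7


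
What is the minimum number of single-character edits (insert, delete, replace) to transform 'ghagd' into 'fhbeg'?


Building DP table for s1='ghagd' (len 5) and s2='fhbeg' (len 5):
       f  h  b  e  g
    0  1  2  3  4  5
  g 1  1  2  3  4  4
  h 2  2  1  2  3  4
  a 3  3  2  2  3  4
  g 4  4  3  3  3  3
  d 5  5  4  4  4  4
Edit distance = dp[5][5] = 4

4


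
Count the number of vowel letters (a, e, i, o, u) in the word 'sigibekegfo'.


Scanning each character of 'sigibekegfo':
  Position 1: 's' -> consonant (running count: 0)
  Position 2: 'i' -> vowel (running count: 1)
  Position 3: 'g' -> consonant (running count: 1)
  Position 4: 'i' -> vowel (running count: 2)
  Position 5: 'b' -> consonant (running count: 2)
  Position 6: 'e' -> vowel (running count: 3)
  Position 7: 'k' -> consonant (running count: 3)
  Position 8: 'e' -> vowel (running count: 4)
  Position 9: 'g' -> consonant (running count: 4)
  Position 10: 'f' -> consonant (running count: 4)
  Position 11: 'o' -> vowel (running count: 5)
Total vowels: 5

5


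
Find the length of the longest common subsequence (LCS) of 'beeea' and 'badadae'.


DP table for LCS of 'beeea' and 'badadae':
       b  a  d  a  d  a  e
    0  0  0  0  0  0  0  0
  b 0  1  1  1  1  1  1  1
  e 0  1  1  1  1  1  1  2
  e 0  1  1  1  1  1  1  2
  e 0  1  1  1  1  1  1  2
  a 0  1  2  2  2  2  2  2
LCS: 'be'
LCS length = 2

2


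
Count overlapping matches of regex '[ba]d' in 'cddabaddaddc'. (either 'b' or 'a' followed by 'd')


Pattern: [ba]d means either 'b' or 'a' followed by 'd'.
Scanning 'cddabaddaddc' position-by-position:
  Pos 0: window 'cd' -> no
  Pos 1: window 'dd' -> no
  Pos 2: window 'da' -> no
  Pos 3: window 'ab' -> no
  Pos 4: window 'ba' -> no
  Pos 5: window 'ad' -> MATCH
  Pos 6: window 'dd' -> no
  Pos 7: window 'da' -> no
  Pos 8: window 'ad' -> MATCH
  Pos 9: window 'dd' -> no
  Pos 10: window 'dc' -> no
  Pos 11: window 'c' -> no
Total matches: 2

2


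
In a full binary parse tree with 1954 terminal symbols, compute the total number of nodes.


Leaf nodes (terminals): 1954
Internal nodes = n - 1 = 1954 - 1 = 1953
Total = leaves + internal = 1954 + 1953 = 3907

3907


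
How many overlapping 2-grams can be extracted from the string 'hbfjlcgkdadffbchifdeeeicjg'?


String 'hbfjlcgkdadffbchifdeeeicjg' has length L = 26.
Number of overlapping n-grams = L - n + 1
Substituting: 26 - 2 + 1 = 25

25


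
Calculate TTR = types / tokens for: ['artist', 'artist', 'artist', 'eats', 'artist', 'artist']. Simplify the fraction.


Tokens: 6
Unique types: ('artist', 'eats') = 2
TTR = 2/6
Simplify: divide both by 2 -> 1/3
TTR = 1/3

1/3


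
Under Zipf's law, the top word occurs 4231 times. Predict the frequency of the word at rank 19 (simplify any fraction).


Zipf's law: freq(rank) = f1 / rank
f1 = 4231, rank = 19
freq = 4231 / 19
GCD(4231, 19) = 1
Simplified: 4231/19

4231/19


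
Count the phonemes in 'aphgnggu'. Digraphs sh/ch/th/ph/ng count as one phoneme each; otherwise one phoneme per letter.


Parsing 'aphgnggu' greedily, digraphs first:
  'a' -> vowel phoneme (phonemes so far: 1)
  'ph' -> digraph (1 consonant phoneme) (phonemes so far: 2)
  'g' -> consonant phoneme (phonemes so far: 3)
  'ng' -> digraph (1 consonant phoneme) (phonemes so far: 4)
  'g' -> consonant phoneme (phonemes so far: 5)
  'u' -> vowel phoneme (phonemes so far: 6)
Total phonemes: 6

6


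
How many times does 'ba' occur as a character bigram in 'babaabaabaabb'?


Scanning 'babaabaabaabb' for bigram 'ba':
  Position 0: 'ba' -> MATCH
  Position 1: 'ab' -> no
  Position 2: 'ba' -> MATCH
  Position 3: 'aa' -> no
  Position 4: 'ab' -> no
  Position 5: 'ba' -> MATCH
  Position 6: 'aa' -> no
  Position 7: 'ab' -> no
  Position 8: 'ba' -> MATCH
  Position 9: 'aa' -> no
  Position 10: 'ab' -> no
  Position 11: 'bb' -> no
Total matches: 4

4
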